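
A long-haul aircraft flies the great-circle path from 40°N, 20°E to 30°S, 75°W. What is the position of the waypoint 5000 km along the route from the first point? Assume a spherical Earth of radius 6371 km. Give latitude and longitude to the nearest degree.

≈ 15°N, 23°W

Write both endpoints as unit vectors p₁, p₂ with components (cos φ cos λ, cos φ sin λ, sin φ).
The central angle between the endpoints is δ = arccos(p₁·p₂) ≈ 1.960 rad (112.3°). The total great-circle distance is δ·R ≈ 1.960 × 6371 ≈ 12486 km, so the target fraction is f = 5000/12486 ≈ 0.400.
Interpolate at f ≈ 0.400 with slerp weights a = sin((1−f)δ)/sin δ ≈ 0.997, b = sin(fδ)/sin δ ≈ 0.764.
p = a·p₁ + b·p₂ ≈ (0.889, -0.378, 0.259); φ = arcsin(p_z) ≈ 15.02°, λ = atan2(p_y, p_x) ≈ -23.01°.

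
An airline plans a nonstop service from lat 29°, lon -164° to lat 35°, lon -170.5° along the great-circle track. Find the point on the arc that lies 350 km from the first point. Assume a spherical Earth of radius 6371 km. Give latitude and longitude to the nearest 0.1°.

≈ lat 31.4°, lon -166.4°

Convert each endpoint to a unit vector on the sphere (x = cos φ cos λ, y = cos φ sin λ, z = sin φ).
The central angle between the endpoints is δ = arccos(p₁·p₂) ≈ 0.142 rad (8.1°). The total great-circle distance is δ·R ≈ 0.142 × 6371 ≈ 906 km, so the target fraction is f = 350/906 ≈ 0.387.
Interpolate at f ≈ 0.387 with slerp weights a = sin((1−f)δ)/sin δ ≈ 0.615, b = sin(fδ)/sin δ ≈ 0.388.
p = a·p₁ + b·p₂ ≈ (-0.830, -0.201, 0.520); φ = arcsin(p_z) ≈ 31.36°, λ = atan2(p_y, p_x) ≈ -166.41°.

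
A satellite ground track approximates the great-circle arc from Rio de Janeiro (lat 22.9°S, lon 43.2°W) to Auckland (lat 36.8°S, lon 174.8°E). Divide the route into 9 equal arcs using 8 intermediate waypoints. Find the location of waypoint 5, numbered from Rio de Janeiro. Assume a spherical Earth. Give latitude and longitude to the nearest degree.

Convert each endpoint to a unit vector on the sphere (x = cos φ cos λ, y = cos φ sin λ, z = sin φ).
The central angle between the endpoints is δ = arccos(p₁·p₂) ≈ 1.926 rad (110.4°).
Interpolate at f = 5/9 with slerp weights a = sin((1−f)δ)/sin δ ≈ 0.806, b = sin(fδ)/sin δ ≈ 0.936.
p = a·p₁ + b·p₂ ≈ (-0.205, -0.440, -0.874); φ = arcsin(p_z) ≈ -60.94°, λ = atan2(p_y, p_x) ≈ -114.99°.

≈ lat 61°S, lon 115°W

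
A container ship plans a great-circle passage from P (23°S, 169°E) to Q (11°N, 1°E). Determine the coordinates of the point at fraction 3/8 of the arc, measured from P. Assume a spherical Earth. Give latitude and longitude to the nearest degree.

Write both endpoints as unit vectors p₁, p₂ with components (cos φ cos λ, cos φ sin λ, sin φ).
The central angle between the endpoints is δ = arccos(p₁·p₂) ≈ 2.852 rad (163.4°).
Interpolate at f = 3/8 with slerp weights a = sin((1−f)δ)/sin δ ≈ 3.425, b = sin(fδ)/sin δ ≈ 3.073.
p = a·p₁ + b·p₂ ≈ (-0.079, 0.654, -0.752); φ = arcsin(p_z) ≈ -48.77°, λ = atan2(p_y, p_x) ≈ 96.92°.

≈ (49°S, 97°E)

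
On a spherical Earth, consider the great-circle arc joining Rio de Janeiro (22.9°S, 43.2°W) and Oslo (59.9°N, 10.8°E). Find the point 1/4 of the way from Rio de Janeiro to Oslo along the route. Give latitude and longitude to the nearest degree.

≈ (1°S, 34°W)

The haversine formula gives a central angle δ ≈ 1.636 rad (93.7°) between the endpoints.
Interpolate at f = 1/4 with slerp weights a = sin((1−f)δ)/sin δ ≈ 0.943, b = sin(fδ)/sin δ ≈ 0.399.
p = a·p₁ + b·p₂ ≈ (0.830, -0.557, -0.022); φ = arcsin(p_z) ≈ -1.28°, λ = atan2(p_y, p_x) ≈ -33.89°.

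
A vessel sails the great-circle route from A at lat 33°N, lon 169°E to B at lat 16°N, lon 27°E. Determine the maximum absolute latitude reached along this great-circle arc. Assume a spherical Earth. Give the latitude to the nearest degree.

≈ 55°N

The great circle lies in the plane with unit normal n̂ = (p₁ × p₂)/|p₁ × p₂|.
Here n̂_z ≈ -0.568; the vertex latitude is φ_max = arccos|n̂_z| ≈ 55.4°.
Check via Clairaut: cos φ_max = |cos φ₁| · sin C = cos(33.0°)·sin(42.6°) ≈ 0.568, again giving ≈ 55.4°.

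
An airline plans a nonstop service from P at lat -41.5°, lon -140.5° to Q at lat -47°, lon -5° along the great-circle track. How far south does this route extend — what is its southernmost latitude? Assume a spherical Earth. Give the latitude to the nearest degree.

The great circle lies in the plane with unit normal n̂ = (p₁ × p₂)/|p₁ × p₂|.
Here n̂_z ≈ +0.361; the vertex latitude is φ_max = arccos|n̂_z| ≈ 68.9°.

≈ -69°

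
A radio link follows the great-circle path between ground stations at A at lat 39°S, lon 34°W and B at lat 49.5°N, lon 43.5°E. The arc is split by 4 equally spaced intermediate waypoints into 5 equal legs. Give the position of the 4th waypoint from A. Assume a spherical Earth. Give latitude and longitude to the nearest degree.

Convert each endpoint to a unit vector on the sphere (x = cos φ cos λ, y = cos φ sin λ, z = sin φ).
The central angle between the endpoints is δ = arccos(p₁·p₂) ≈ 1.949 rad (111.7°).
Interpolate at f = 4/5 with slerp weights a = sin((1−f)δ)/sin δ ≈ 0.409, b = sin(fδ)/sin δ ≈ 1.076.
p = a·p₁ + b·p₂ ≈ (0.770, 0.303, 0.561); φ = arcsin(p_z) ≈ 34.11°, λ = atan2(p_y, p_x) ≈ 21.49°.

≈ lat 34°N, lon 21°E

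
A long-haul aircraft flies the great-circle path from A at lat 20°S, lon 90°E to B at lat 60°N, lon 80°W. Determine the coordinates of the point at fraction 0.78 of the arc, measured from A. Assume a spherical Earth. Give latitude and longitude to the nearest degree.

Convert each endpoint to a unit vector on the sphere (x = cos φ cos λ, y = cos φ sin λ, z = sin φ).
The central angle between the endpoints is δ = arccos(p₁·p₂) ≈ 2.432 rad (139.4°).
Interpolate at f = 0.78 with slerp weights a = sin((1−f)δ)/sin δ ≈ 0.783, b = sin(fδ)/sin δ ≈ 1.455.
p = a·p₁ + b·p₂ ≈ (0.126, 0.020, 0.992); φ = arcsin(p_z) ≈ 82.66°, λ = atan2(p_y, p_x) ≈ 8.85°.

≈ lat 83°N, lon 9°E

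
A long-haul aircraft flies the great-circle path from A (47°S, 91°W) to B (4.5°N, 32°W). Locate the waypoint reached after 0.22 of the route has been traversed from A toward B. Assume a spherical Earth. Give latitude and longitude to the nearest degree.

≈ (38°S, 73°W)

Convert each endpoint to a unit vector on the sphere (x = cos φ cos λ, y = cos φ sin λ, z = sin φ).
The central angle between the endpoints is δ = arccos(p₁·p₂) ≈ 1.274 rad (73.0°).
Interpolate at f = 0.22 with slerp weights a = sin((1−f)δ)/sin δ ≈ 0.876, b = sin(fδ)/sin δ ≈ 0.289.
p = a·p₁ + b·p₂ ≈ (0.234, -0.750, -0.618); φ = arcsin(p_z) ≈ -38.19°, λ = atan2(p_y, p_x) ≈ -72.67°.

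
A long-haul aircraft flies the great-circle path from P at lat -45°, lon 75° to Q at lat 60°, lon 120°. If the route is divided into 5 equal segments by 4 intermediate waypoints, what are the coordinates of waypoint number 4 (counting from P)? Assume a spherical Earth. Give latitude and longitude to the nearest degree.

≈ lat 40°, lon 105°

From cos δ = sin φ₁ sin φ₂ + cos φ₁ cos φ₂ cos Δλ, the central angle is δ ≈ 1.942 rad (111.2°).
Interpolate at f = 4/5 with slerp weights a = sin((1−f)δ)/sin δ ≈ 0.406, b = sin(fδ)/sin δ ≈ 1.073.
p = a·p₁ + b·p₂ ≈ (-0.194, 0.742, 0.642); φ = arcsin(p_z) ≈ 39.92°, λ = atan2(p_y, p_x) ≈ 104.64°.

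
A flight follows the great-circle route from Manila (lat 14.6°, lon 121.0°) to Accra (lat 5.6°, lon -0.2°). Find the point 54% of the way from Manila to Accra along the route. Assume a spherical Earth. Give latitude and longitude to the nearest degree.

Convert each endpoint to a unit vector on the sphere (x = cos φ cos λ, y = cos φ sin λ, z = sin φ).
The central angle between the endpoints is δ = arccos(p₁·p₂) ≈ 2.065 rad (118.3°).
Interpolate at f = 0.54 with slerp weights a = sin((1−f)δ)/sin δ ≈ 0.924, b = sin(fδ)/sin δ ≈ 1.020.
p = a·p₁ + b·p₂ ≈ (0.555, 0.763, 0.332); φ = arcsin(p_z) ≈ 19.42°, λ = atan2(p_y, p_x) ≈ 53.98°.

≈ lat 19°, lon 54°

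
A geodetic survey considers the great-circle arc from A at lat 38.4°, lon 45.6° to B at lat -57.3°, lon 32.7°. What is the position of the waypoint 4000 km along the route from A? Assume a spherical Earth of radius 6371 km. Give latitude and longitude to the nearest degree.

Convert each endpoint to a unit vector on the sphere (x = cos φ cos λ, y = cos φ sin λ, z = sin φ).
The central angle between the endpoints is δ = arccos(p₁·p₂) ≈ 1.681 rad (96.3°). The total great-circle distance is δ·R ≈ 1.681 × 6371 ≈ 10710 km, so the target fraction is f = 4000/10710 ≈ 0.373.
Interpolate at f ≈ 0.373 with slerp weights a = sin((1−f)δ)/sin δ ≈ 0.874, b = sin(fδ)/sin δ ≈ 0.591.
p = a·p₁ + b·p₂ ≈ (0.748, 0.662, 0.046); φ = arcsin(p_z) ≈ 2.62°, λ = atan2(p_y, p_x) ≈ 41.51°.

≈ lat 3°, lon 42°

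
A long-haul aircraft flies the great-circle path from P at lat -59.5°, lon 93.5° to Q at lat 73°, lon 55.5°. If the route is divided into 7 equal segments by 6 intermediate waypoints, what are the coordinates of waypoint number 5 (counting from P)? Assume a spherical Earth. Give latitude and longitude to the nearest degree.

≈ lat 36°, lon 75°

Convert each endpoint to a unit vector on the sphere (x = cos φ cos λ, y = cos φ sin λ, z = sin φ).
The central angle between the endpoints is δ = arccos(p₁·p₂) ≈ 2.356 rad (135.0°).
Interpolate at f = 5/7 with slerp weights a = sin((1−f)δ)/sin δ ≈ 0.882, b = sin(fδ)/sin δ ≈ 1.405.
p = a·p₁ + b·p₂ ≈ (0.205, 0.785, 0.584); φ = arcsin(p_z) ≈ 35.74°, λ = atan2(p_y, p_x) ≈ 75.34°.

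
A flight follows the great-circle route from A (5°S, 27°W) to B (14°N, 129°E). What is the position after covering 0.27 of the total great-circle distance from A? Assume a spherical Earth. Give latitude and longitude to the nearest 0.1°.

≈ (10.9°N, 11.8°E)

Convert each endpoint to a unit vector on the sphere (x = cos φ cos λ, y = cos φ sin λ, z = sin φ).
The central angle between the endpoints is δ = arccos(p₁·p₂) ≈ 2.700 rad (154.7°).
Interpolate at f = 0.27 with slerp weights a = sin((1−f)δ)/sin δ ≈ 2.155, b = sin(fδ)/sin δ ≈ 1.559.
p = a·p₁ + b·p₂ ≈ (0.961, 0.201, 0.189); φ = arcsin(p_z) ≈ 10.91°, λ = atan2(p_y, p_x) ≈ 11.80°.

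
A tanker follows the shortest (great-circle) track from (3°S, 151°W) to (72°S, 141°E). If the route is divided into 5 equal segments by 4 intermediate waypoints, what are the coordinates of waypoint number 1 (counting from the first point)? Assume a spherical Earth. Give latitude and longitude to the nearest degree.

≈ (18°S, 156°W)

Convert each endpoint to a unit vector on the sphere (x = cos φ cos λ, y = cos φ sin λ, z = sin φ).
The central angle between the endpoints is δ = arccos(p₁·p₂) ≈ 1.405 rad (80.5°).
Interpolate at f = 1/5 with slerp weights a = sin((1−f)δ)/sin δ ≈ 0.914, b = sin(fδ)/sin δ ≈ 0.281.
p = a·p₁ + b·p₂ ≈ (-0.866, -0.388, -0.315); φ = arcsin(p_z) ≈ -18.37°, λ = atan2(p_y, p_x) ≈ -155.87°.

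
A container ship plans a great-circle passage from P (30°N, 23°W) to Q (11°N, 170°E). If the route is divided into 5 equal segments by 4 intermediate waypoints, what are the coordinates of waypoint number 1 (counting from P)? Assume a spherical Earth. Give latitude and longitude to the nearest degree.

≈ (55°N, 38°W)

From cos δ = sin φ₁ sin φ₂ + cos φ₁ cos φ₂ cos Δλ, the central angle is δ ≈ 2.393 rad (137.1°).
Interpolate at f = 1/5 with slerp weights a = sin((1−f)δ)/sin δ ≈ 1.384, b = sin(fδ)/sin δ ≈ 0.677.
p = a·p₁ + b·p₂ ≈ (0.449, -0.353, 0.821); φ = arcsin(p_z) ≈ 55.20°, λ = atan2(p_y, p_x) ≈ -38.18°.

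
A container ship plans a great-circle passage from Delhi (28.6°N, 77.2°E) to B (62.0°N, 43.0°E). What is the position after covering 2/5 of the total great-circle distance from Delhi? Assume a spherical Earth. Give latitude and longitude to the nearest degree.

≈ (43°N, 68°E)

From cos δ = sin φ₁ sin φ₂ + cos φ₁ cos φ₂ cos Δλ, the central angle is δ ≈ 0.702 rad (40.2°).
Interpolate at f = 2/5 with slerp weights a = sin((1−f)δ)/sin δ ≈ 0.633, b = sin(fδ)/sin δ ≈ 0.429.
p = a·p₁ + b·p₂ ≈ (0.271, 0.679, 0.682); φ = arcsin(p_z) ≈ 43.00°, λ = atan2(p_y, p_x) ≈ 68.29°.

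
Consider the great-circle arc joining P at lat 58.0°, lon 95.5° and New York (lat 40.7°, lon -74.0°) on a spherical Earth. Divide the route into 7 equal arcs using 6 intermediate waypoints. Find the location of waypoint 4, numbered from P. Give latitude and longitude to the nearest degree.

≈ lat 75°, lon -62°

Convert each endpoint to a unit vector on the sphere (x = cos φ cos λ, y = cos φ sin λ, z = sin φ).
The central angle between the endpoints is δ = arccos(p₁·p₂) ≈ 1.412 rad (80.9°).
Interpolate at f = 4/7 with slerp weights a = sin((1−f)δ)/sin δ ≈ 0.576, b = sin(fδ)/sin δ ≈ 0.731.
p = a·p₁ + b·p₂ ≈ (0.124, -0.229, 0.966); φ = arcsin(p_z) ≈ 74.91°, λ = atan2(p_y, p_x) ≈ -61.66°.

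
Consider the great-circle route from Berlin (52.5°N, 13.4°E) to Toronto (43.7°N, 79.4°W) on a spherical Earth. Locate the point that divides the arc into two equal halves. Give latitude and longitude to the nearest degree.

Write both endpoints as unit vectors p₁, p₂ with components (cos φ cos λ, cos φ sin λ, sin φ).
The central angle between the endpoints is δ = arccos(p₁·p₂) ≈ 1.016 rad (58.2°).
Interpolate at f = 1/2 with slerp weights a = sin((1−f)δ)/sin δ ≈ 0.572, b = sin(fδ)/sin δ ≈ 0.572.
p = a·p₁ + b·p₂ ≈ (0.415, -0.326, 0.849); φ = arcsin(p_z) ≈ 58.15°, λ = atan2(p_y, p_x) ≈ -38.15°.

≈ (58°N, 38°W)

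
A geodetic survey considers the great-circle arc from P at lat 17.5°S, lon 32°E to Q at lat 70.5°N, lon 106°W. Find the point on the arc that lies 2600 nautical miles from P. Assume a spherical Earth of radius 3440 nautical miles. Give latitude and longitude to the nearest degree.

Write both endpoints as unit vectors p₁, p₂ with components (cos φ cos λ, cos φ sin λ, sin φ).
The central angle between the endpoints is δ = arccos(p₁·p₂) ≈ 2.118 rad (121.3°). The total great-circle distance is δ·R ≈ 2.118 × 3440 ≈ 7285 nmi, so the target fraction is f = 2600/7285 ≈ 0.357.
Interpolate at f ≈ 0.357 with slerp weights a = sin((1−f)δ)/sin δ ≈ 1.145, b = sin(fδ)/sin δ ≈ 0.803.
p = a·p₁ + b·p₂ ≈ (0.852, 0.321, 0.413); φ = arcsin(p_z) ≈ 24.36°, λ = atan2(p_y, p_x) ≈ 20.64°.

≈ lat 24°N, lon 21°E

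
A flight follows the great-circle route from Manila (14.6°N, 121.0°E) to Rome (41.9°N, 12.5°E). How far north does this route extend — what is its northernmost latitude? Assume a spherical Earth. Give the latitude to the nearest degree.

≈ 47°N

The great circle lies in the plane with unit normal n̂ = (p₁ × p₂)/|p₁ × p₂|.
Here n̂_z ≈ -0.684; the vertex latitude is φ_max = arccos|n̂_z| ≈ 46.8°.
Check via Clairaut: cos φ_max = |cos φ₁| · sin C = cos(14.6°)·sin(45.0°) ≈ 0.684, again giving ≈ 46.8°.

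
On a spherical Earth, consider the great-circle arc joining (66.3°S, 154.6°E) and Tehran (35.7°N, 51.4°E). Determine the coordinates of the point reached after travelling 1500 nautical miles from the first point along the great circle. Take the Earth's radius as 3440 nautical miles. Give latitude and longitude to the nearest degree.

≈ (55°S, 108°E)

From cos δ = sin φ₁ sin φ₂ + cos φ₁ cos φ₂ cos Δλ, the central angle is δ ≈ 2.225 rad (127.5°). The total great-circle distance is δ·R ≈ 2.225 × 3440 ≈ 7655 nmi, so the target fraction is f = 1500/7655 ≈ 0.196.
Interpolate at f ≈ 0.196 with slerp weights a = sin((1−f)δ)/sin δ ≈ 1.231, b = sin(fδ)/sin δ ≈ 0.532.
p = a·p₁ + b·p₂ ≈ (-0.177, 0.550, -0.816); φ = arcsin(p_z) ≈ -54.70°, λ = atan2(p_y, p_x) ≈ 107.84°.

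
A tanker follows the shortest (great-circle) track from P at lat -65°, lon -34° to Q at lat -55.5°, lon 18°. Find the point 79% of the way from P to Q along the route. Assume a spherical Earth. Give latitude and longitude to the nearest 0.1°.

Convert each endpoint to a unit vector on the sphere (x = cos φ cos λ, y = cos φ sin λ, z = sin φ).
The central angle between the endpoints is δ = arccos(p₁·p₂) ≈ 0.464 rad (26.6°).
Interpolate at f = 0.79 with slerp weights a = sin((1−f)δ)/sin δ ≈ 0.217, b = sin(fδ)/sin δ ≈ 0.801.
p = a·p₁ + b·p₂ ≈ (0.508, 0.089, -0.857); φ = arcsin(p_z) ≈ -58.98°, λ = atan2(p_y, p_x) ≈ 9.92°.

≈ lat -59.0°, lon 9.9°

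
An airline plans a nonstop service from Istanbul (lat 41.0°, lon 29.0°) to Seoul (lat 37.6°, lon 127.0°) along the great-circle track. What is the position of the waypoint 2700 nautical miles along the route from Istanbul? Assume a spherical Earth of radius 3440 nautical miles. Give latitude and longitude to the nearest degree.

The haversine formula gives a central angle δ ≈ 1.248 rad (71.5°) between the endpoints. The total great-circle distance is δ·R ≈ 1.248 × 3440 ≈ 4294 nmi, so the target fraction is f = 2700/4294 ≈ 0.629.
Interpolate at f ≈ 0.629 with slerp weights a = sin((1−f)δ)/sin δ ≈ 0.471, b = sin(fδ)/sin δ ≈ 0.745.
p = a·p₁ + b·p₂ ≈ (-0.044, 0.644, 0.764); φ = arcsin(p_z) ≈ 49.80°, λ = atan2(p_y, p_x) ≈ 93.93°.

≈ lat 50°, lon 94°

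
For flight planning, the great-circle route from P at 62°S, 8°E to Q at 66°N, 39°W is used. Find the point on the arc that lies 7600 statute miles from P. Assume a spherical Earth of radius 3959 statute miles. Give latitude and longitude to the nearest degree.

≈ 45°N, 24°W

Convert each endpoint to a unit vector on the sphere (x = cos φ cos λ, y = cos φ sin λ, z = sin φ).
The central angle between the endpoints is δ = arccos(p₁·p₂) ≈ 2.314 rad (132.6°). The total great-circle distance is δ·R ≈ 2.314 × 3959 ≈ 9160 mi, so the target fraction is f = 7600/9160 ≈ 0.830.
Interpolate at f ≈ 0.830 with slerp weights a = sin((1−f)δ)/sin δ ≈ 0.521, b = sin(fδ)/sin δ ≈ 1.276.
p = a·p₁ + b·p₂ ≈ (0.646, -0.293, 0.705); φ = arcsin(p_z) ≈ 44.87°, λ = atan2(p_y, p_x) ≈ -24.38°.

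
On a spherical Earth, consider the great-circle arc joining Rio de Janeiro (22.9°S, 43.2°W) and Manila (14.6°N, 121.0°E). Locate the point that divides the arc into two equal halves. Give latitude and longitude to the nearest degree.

≈ (27°S, 49°E)

Convert each endpoint to a unit vector on the sphere (x = cos φ cos λ, y = cos φ sin λ, z = sin φ).
The central angle between the endpoints is δ = arccos(p₁·p₂) ≈ 2.843 rad (162.9°).
Interpolate at f = 1/2 with slerp weights a = sin((1−f)δ)/sin δ ≈ 3.365, b = sin(fδ)/sin δ ≈ 3.365.
p = a·p₁ + b·p₂ ≈ (0.583, 0.669, -0.461); φ = arcsin(p_z) ≈ -27.46°, λ = atan2(p_y, p_x) ≈ 48.97°.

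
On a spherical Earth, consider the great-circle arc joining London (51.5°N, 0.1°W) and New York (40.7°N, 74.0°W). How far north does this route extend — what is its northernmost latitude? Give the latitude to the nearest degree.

≈ 54°N

The great circle lies in the plane with unit normal n̂ = (p₁ × p₂)/|p₁ × p₂|.
Here n̂_z ≈ -0.591; the vertex latitude is φ_max = arccos|n̂_z| ≈ 53.8°.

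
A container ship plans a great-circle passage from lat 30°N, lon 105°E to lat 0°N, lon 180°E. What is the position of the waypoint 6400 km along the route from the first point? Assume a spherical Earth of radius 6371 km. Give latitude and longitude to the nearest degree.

Write both endpoints as unit vectors p₁, p₂ with components (cos φ cos λ, cos φ sin λ, sin φ).
The central angle between the endpoints is δ = arccos(p₁·p₂) ≈ 1.345 rad (77.0°). The total great-circle distance is δ·R ≈ 1.345 × 6371 ≈ 8567 km, so the target fraction is f = 6400/8567 ≈ 0.747.
Interpolate at f ≈ 0.747 with slerp weights a = sin((1−f)δ)/sin δ ≈ 0.342, b = sin(fδ)/sin δ ≈ 0.866.
p = a·p₁ + b·p₂ ≈ (-0.943, 0.286, 0.171); φ = arcsin(p_z) ≈ 9.86°, λ = atan2(p_y, p_x) ≈ 163.10°.

≈ lat 10°N, lon 163°E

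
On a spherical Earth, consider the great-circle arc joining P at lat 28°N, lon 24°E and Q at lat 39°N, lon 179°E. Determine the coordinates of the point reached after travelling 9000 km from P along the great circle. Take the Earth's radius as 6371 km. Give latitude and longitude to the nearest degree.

≈ lat 63°N, lon 155°E

From cos δ = sin φ₁ sin φ₂ + cos φ₁ cos φ₂ cos Δλ, the central angle is δ ≈ 1.903 rad (109.1°). The total great-circle distance is δ·R ≈ 1.903 × 6371 ≈ 12126 km, so the target fraction is f = 9000/12126 ≈ 0.742.
Interpolate at f ≈ 0.742 with slerp weights a = sin((1−f)δ)/sin δ ≈ 0.499, b = sin(fδ)/sin δ ≈ 1.045.
p = a·p₁ + b·p₂ ≈ (-0.410, 0.193, 0.892); φ = arcsin(p_z) ≈ 63.07°, λ = atan2(p_y, p_x) ≈ 154.75°.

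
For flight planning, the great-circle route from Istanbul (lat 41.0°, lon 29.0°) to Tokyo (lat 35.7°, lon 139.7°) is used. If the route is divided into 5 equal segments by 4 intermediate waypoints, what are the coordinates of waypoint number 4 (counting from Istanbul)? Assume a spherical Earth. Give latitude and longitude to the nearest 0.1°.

The haversine formula gives a central angle δ ≈ 1.404 rad (80.4°) between the endpoints.
Interpolate at f = 4/5 with slerp weights a = sin((1−f)δ)/sin δ ≈ 0.281, b = sin(fδ)/sin δ ≈ 0.914.
p = a·p₁ + b·p₂ ≈ (-0.381, 0.583, 0.718); φ = arcsin(p_z) ≈ 45.87°, λ = atan2(p_y, p_x) ≈ 123.15°.

≈ lat 45.9°, lon 123.1°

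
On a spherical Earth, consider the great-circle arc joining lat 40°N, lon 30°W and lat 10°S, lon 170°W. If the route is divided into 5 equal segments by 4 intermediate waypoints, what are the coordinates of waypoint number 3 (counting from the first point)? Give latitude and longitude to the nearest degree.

The haversine formula gives a central angle δ ≈ 2.332 rad (133.6°) between the endpoints.
Interpolate at f = 3/5 with slerp weights a = sin((1−f)δ)/sin δ ≈ 1.109, b = sin(fδ)/sin δ ≈ 1.360.
p = a·p₁ + b·p₂ ≈ (-0.584, -0.657, 0.477); φ = arcsin(p_z) ≈ 28.47°, λ = atan2(p_y, p_x) ≈ -131.60°.

≈ lat 28°N, lon 132°W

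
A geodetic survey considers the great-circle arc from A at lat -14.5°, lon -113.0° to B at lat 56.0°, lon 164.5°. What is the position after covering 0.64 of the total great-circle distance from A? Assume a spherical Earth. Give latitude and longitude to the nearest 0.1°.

≈ lat 36.7°, lon -151.3°

Write both endpoints as unit vectors p₁, p₂ with components (cos φ cos λ, cos φ sin λ, sin φ).
The central angle between the endpoints is δ = arccos(p₁·p₂) ≈ 1.708 rad (97.9°).
Interpolate at f = 0.64 with slerp weights a = sin((1−f)δ)/sin δ ≈ 0.582, b = sin(fδ)/sin δ ≈ 0.897.
p = a·p₁ + b·p₂ ≈ (-0.703, -0.385, 0.597); φ = arcsin(p_z) ≈ 36.69°, λ = atan2(p_y, p_x) ≈ -151.30°.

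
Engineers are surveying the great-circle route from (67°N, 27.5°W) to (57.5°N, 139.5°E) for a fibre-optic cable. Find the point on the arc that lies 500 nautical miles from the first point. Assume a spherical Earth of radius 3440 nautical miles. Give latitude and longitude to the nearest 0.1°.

From cos δ = sin φ₁ sin φ₂ + cos φ₁ cos φ₂ cos Δλ, the central angle is δ ≈ 0.962 rad (55.1°). The total great-circle distance is δ·R ≈ 0.962 × 3440 ≈ 3310 nmi, so the target fraction is f = 500/3310 ≈ 0.151.
Interpolate at f ≈ 0.151 with slerp weights a = sin((1−f)δ)/sin δ ≈ 0.889, b = sin(fδ)/sin δ ≈ 0.177.
p = a·p₁ + b·p₂ ≈ (0.236, -0.099, 0.967); φ = arcsin(p_z) ≈ 75.19°, λ = atan2(p_y, p_x) ≈ -22.71°.

≈ (75.2°N, 22.7°W)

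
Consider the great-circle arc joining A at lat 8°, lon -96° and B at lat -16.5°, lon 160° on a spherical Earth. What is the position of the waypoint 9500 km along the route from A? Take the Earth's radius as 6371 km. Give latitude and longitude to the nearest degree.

The haversine formula gives a central angle δ ≈ 1.843 rad (105.6°) between the endpoints. The total great-circle distance is δ·R ≈ 1.843 × 6371 ≈ 11744 km, so the target fraction is f = 9500/11744 ≈ 0.809.
Interpolate at f ≈ 0.809 with slerp weights a = sin((1−f)δ)/sin δ ≈ 0.358, b = sin(fδ)/sin δ ≈ 1.035.
p = a·p₁ + b·p₂ ≈ (-0.970, -0.013, -0.244); φ = arcsin(p_z) ≈ -14.13°, λ = atan2(p_y, p_x) ≈ -179.21°.

≈ lat -14°, lon -179°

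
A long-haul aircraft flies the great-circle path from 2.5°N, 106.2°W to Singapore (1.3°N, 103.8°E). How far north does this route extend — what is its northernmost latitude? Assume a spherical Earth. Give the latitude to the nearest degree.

≈ 7°N

The great circle lies in the plane with unit normal n̂ = (p₁ × p₂)/|p₁ × p₂|.
Here n̂_z ≈ -0.992; the vertex latitude is φ_max = arccos|n̂_z| ≈ 7.3°.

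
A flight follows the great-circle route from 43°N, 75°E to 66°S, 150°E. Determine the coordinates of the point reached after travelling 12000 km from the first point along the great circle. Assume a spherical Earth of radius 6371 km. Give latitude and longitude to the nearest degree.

≈ 56°S, 127°E

Convert each endpoint to a unit vector on the sphere (x = cos φ cos λ, y = cos φ sin λ, z = sin φ).
The central angle between the endpoints is δ = arccos(p₁·p₂) ≈ 2.148 rad (123.1°). The total great-circle distance is δ·R ≈ 2.148 × 6371 ≈ 13688 km, so the target fraction is f = 12000/13688 ≈ 0.877.
Interpolate at f ≈ 0.877 with slerp weights a = sin((1−f)δ)/sin δ ≈ 0.313, b = sin(fδ)/sin δ ≈ 1.136.
p = a·p₁ + b·p₂ ≈ (-0.341, 0.452, -0.824); φ = arcsin(p_z) ≈ -55.53°, λ = atan2(p_y, p_x) ≈ 127.04°.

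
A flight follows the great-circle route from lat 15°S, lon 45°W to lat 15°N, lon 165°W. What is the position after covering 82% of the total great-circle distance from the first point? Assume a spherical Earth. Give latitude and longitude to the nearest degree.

≈ lat 11°N, lon 143°W

From cos δ = sin φ₁ sin φ₂ + cos φ₁ cos φ₂ cos Δλ, the central angle is δ ≈ 2.134 rad (122.2°).
Interpolate at f = 0.82 with slerp weights a = sin((1−f)δ)/sin δ ≈ 0.443, b = sin(fδ)/sin δ ≈ 1.163.
p = a·p₁ + b·p₂ ≈ (-0.783, -0.593, 0.186); φ = arcsin(p_z) ≈ 10.75°, λ = atan2(p_y, p_x) ≈ -142.84°.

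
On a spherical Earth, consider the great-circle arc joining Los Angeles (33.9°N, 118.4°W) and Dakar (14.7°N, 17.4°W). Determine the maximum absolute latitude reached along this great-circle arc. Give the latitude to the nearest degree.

≈ 38°N

The great circle lies in the plane with unit normal n̂ = (p₁ × p₂)/|p₁ × p₂|.
Here n̂_z ≈ +0.788; the vertex latitude is φ_max = arccos|n̂_z| ≈ 38.0°.
Check via Clairaut: cos φ_max = |cos φ₁| · sin C = cos(33.9°)·sin(71.7°) ≈ 0.788, again giving ≈ 38.0°.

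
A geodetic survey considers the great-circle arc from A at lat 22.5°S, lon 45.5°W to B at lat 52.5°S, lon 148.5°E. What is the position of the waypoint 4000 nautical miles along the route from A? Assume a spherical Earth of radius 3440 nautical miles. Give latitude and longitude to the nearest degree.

Write both endpoints as unit vectors p₁, p₂ with components (cos φ cos λ, cos φ sin λ, sin φ).
The central angle between the endpoints is δ = arccos(p₁·p₂) ≈ 1.815 rad (104.0°). The total great-circle distance is δ·R ≈ 1.815 × 3440 ≈ 6245 nmi, so the target fraction is f = 4000/6245 ≈ 0.641.
Interpolate at f ≈ 0.641 with slerp weights a = sin((1−f)δ)/sin δ ≈ 0.626, b = sin(fδ)/sin δ ≈ 0.946.
p = a·p₁ + b·p₂ ≈ (-0.086, -0.111, -0.990); φ = arcsin(p_z) ≈ -81.91°, λ = atan2(p_y, p_x) ≈ -127.58°.

≈ lat 82°S, lon 128°W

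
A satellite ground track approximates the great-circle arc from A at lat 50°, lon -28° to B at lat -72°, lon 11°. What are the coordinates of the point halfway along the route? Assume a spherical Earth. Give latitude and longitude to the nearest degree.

≈ lat -12°, lon -16°

Write both endpoints as unit vectors p₁, p₂ with components (cos φ cos λ, cos φ sin λ, sin φ).
The central angle between the endpoints is δ = arccos(p₁·p₂) ≈ 2.182 rad (125.0°).
Interpolate at f = 1/2 with slerp weights a = sin((1−f)δ)/sin δ ≈ 1.084, b = sin(fδ)/sin δ ≈ 1.084.
p = a·p₁ + b·p₂ ≈ (0.944, -0.263, -0.200); φ = arcsin(p_z) ≈ -11.57°, λ = atan2(p_y, p_x) ≈ -15.58°.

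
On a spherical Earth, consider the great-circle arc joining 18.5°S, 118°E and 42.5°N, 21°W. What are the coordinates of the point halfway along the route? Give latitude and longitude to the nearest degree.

Write both endpoints as unit vectors p₁, p₂ with components (cos φ cos λ, cos φ sin λ, sin φ).
The central angle between the endpoints is δ = arccos(p₁·p₂) ≈ 2.407 rad (137.9°).
Interpolate at f = 1/2 with slerp weights a = sin((1−f)δ)/sin δ ≈ 1.392, b = sin(fδ)/sin δ ≈ 1.392.
p = a·p₁ + b·p₂ ≈ (0.338, 0.798, 0.499); φ = arcsin(p_z) ≈ 29.92°, λ = atan2(p_y, p_x) ≈ 67.01°.

≈ 30°N, 67°E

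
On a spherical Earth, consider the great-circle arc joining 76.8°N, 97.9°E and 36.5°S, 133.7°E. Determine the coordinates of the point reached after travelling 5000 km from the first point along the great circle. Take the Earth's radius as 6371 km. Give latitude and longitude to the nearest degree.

≈ 33°N, 124°E

Convert each endpoint to a unit vector on the sphere (x = cos φ cos λ, y = cos φ sin λ, z = sin φ).
The central angle between the endpoints is δ = arccos(p₁·p₂) ≈ 2.016 rad (115.5°). The total great-circle distance is δ·R ≈ 2.016 × 6371 ≈ 12841 km, so the target fraction is f = 5000/12841 ≈ 0.389.
Interpolate at f ≈ 0.389 with slerp weights a = sin((1−f)δ)/sin δ ≈ 1.044, b = sin(fδ)/sin δ ≈ 0.783.
p = a·p₁ + b·p₂ ≈ (-0.468, 0.691, 0.551); φ = arcsin(p_z) ≈ 33.44°, λ = atan2(p_y, p_x) ≈ 124.08°.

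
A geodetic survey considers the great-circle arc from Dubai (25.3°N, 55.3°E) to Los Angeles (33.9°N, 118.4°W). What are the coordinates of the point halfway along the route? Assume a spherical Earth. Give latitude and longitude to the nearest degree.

From cos δ = sin φ₁ sin φ₂ + cos φ₁ cos φ₂ cos Δλ, the central angle is δ ≈ 2.103 rad (120.5°).
Interpolate at f = 1/2 with slerp weights a = sin((1−f)δ)/sin δ ≈ 1.008, b = sin(fδ)/sin δ ≈ 1.008.
p = a·p₁ + b·p₂ ≈ (0.121, 0.013, 0.993); φ = arcsin(p_z) ≈ 83.02°, λ = atan2(p_y, p_x) ≈ 6.27°.

≈ (83°N, 6°E)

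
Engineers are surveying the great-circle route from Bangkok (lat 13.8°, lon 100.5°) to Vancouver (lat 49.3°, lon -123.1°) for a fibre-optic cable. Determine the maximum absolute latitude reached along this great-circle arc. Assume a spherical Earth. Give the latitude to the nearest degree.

≈ 63°

The great circle lies in the plane with unit normal n̂ = (p₁ × p₂)/|p₁ × p₂|.
Here n̂_z ≈ +0.455; the vertex latitude is φ_max = arccos|n̂_z| ≈ 63.0°.
Check via Clairaut: cos φ_max = |cos φ₁| · sin C = cos(13.8°)·sin(27.9°) ≈ 0.455, again giving ≈ 63.0°.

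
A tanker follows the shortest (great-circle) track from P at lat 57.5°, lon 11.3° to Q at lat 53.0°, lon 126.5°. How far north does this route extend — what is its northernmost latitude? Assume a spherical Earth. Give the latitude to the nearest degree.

The great circle lies in the plane with unit normal n̂ = (p₁ × p₂)/|p₁ × p₂|.
Here n̂_z ≈ +0.347; the vertex latitude is φ_max = arccos|n̂_z| ≈ 69.7°.
Check via Clairaut: cos φ_max = |cos φ₁| · sin C = cos(57.5°)·sin(40.2°) ≈ 0.347, again giving ≈ 69.7°.

≈ 70°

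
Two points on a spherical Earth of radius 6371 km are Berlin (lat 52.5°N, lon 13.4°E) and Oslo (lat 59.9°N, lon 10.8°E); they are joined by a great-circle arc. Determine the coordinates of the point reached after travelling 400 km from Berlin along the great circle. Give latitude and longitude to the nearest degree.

≈ lat 56°N, lon 12°E

Write both endpoints as unit vectors p₁, p₂ with components (cos φ cos λ, cos φ sin λ, sin φ).
The central angle between the endpoints is δ = arccos(p₁·p₂) ≈ 0.132 rad (7.5°). The total great-circle distance is δ·R ≈ 0.132 × 6371 ≈ 838 km, so the target fraction is f = 400/838 ≈ 0.477.
Interpolate at f ≈ 0.477 with slerp weights a = sin((1−f)δ)/sin δ ≈ 0.524, b = sin(fδ)/sin δ ≈ 0.478.
p = a·p₁ + b·p₂ ≈ (0.546, 0.119, 0.829); φ = arcsin(p_z) ≈ 56.04°, λ = atan2(p_y, p_x) ≈ 12.28°.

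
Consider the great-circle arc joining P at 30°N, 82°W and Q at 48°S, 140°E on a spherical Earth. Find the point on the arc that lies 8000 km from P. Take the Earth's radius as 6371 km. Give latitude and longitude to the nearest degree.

Write both endpoints as unit vectors p₁, p₂ with components (cos φ cos λ, cos φ sin λ, sin φ).
The central angle between the endpoints is δ = arccos(p₁·p₂) ≈ 2.502 rad (143.3°). The total great-circle distance is δ·R ≈ 2.502 × 6371 ≈ 15939 km, so the target fraction is f = 8000/15939 ≈ 0.502.
Interpolate at f ≈ 0.502 with slerp weights a = sin((1−f)δ)/sin δ ≈ 1.587, b = sin(fδ)/sin δ ≈ 1.592.
p = a·p₁ + b·p₂ ≈ (-0.625, -0.676, -0.390); φ = arcsin(p_z) ≈ -22.94°, λ = atan2(p_y, p_x) ≈ -132.73°.

≈ 23°S, 133°W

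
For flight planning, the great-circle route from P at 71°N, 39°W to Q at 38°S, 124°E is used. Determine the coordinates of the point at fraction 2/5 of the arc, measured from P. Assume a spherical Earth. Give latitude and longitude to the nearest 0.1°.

≈ 48.5°N, 109.2°E

Write both endpoints as unit vectors p₁, p₂ with components (cos φ cos λ, cos φ sin λ, sin φ).
The central angle between the endpoints is δ = arccos(p₁·p₂) ≈ 2.545 rad (145.8°).
Interpolate at f = 2/5 with slerp weights a = sin((1−f)δ)/sin δ ≈ 1.779, b = sin(fδ)/sin δ ≈ 1.516.
p = a·p₁ + b·p₂ ≈ (-0.218, 0.626, 0.749); φ = arcsin(p_z) ≈ 48.51°, λ = atan2(p_y, p_x) ≈ 109.19°.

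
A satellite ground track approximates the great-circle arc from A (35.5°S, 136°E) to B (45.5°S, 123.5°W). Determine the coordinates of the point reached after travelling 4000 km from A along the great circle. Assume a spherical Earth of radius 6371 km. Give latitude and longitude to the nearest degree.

Write both endpoints as unit vectors p₁, p₂ with components (cos φ cos λ, cos φ sin λ, sin φ).
The central angle between the endpoints is δ = arccos(p₁·p₂) ≈ 1.255 rad (71.9°). The total great-circle distance is δ·R ≈ 1.255 × 6371 ≈ 7998 km, so the target fraction is f = 4000/7998 ≈ 0.500.
Interpolate at f ≈ 0.500 with slerp weights a = sin((1−f)δ)/sin δ ≈ 0.618, b = sin(fδ)/sin δ ≈ 0.618.
p = a·p₁ + b·p₂ ≈ (-0.601, -0.012, -0.799); φ = arcsin(p_z) ≈ -53.07°, λ = atan2(p_y, p_x) ≈ -178.87°.

≈ (53°S, 179°W)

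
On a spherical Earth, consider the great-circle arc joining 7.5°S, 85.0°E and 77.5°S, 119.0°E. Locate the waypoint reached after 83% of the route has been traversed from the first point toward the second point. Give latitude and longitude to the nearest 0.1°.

From cos δ = sin φ₁ sin φ₂ + cos φ₁ cos φ₂ cos Δλ, the central angle is δ ≈ 1.261 rad (72.2°).
Interpolate at f = 0.83 with slerp weights a = sin((1−f)δ)/sin δ ≈ 0.223, b = sin(fδ)/sin δ ≈ 0.909.
p = a·p₁ + b·p₂ ≈ (-0.076, 0.393, -0.917); φ = arcsin(p_z) ≈ -66.43°, λ = atan2(p_y, p_x) ≈ 100.97°.

≈ 66.4°S, 101.0°E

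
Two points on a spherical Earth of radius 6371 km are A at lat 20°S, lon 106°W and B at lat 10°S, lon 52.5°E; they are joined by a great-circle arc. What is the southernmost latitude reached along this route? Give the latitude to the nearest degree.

The great circle lies in the plane with unit normal n̂ = (p₁ × p₂)/|p₁ × p₂|.
Here n̂_z ≈ +0.567; the vertex latitude is φ_max = arccos|n̂_z| ≈ 55.4°.

≈ 55°S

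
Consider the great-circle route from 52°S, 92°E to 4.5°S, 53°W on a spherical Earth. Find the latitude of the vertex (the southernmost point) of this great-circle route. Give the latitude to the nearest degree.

≈ 67°S

The great circle lies in the plane with unit normal n̂ = (p₁ × p₂)/|p₁ × p₂|.
Here n̂_z ≈ -0.392; the vertex latitude is φ_max = arccos|n̂_z| ≈ 66.9°.
Check via Clairaut: cos φ_max = |cos φ₁| · sin C = cos(52.0°)·sin(140.4°) ≈ 0.392, again giving ≈ 66.9°.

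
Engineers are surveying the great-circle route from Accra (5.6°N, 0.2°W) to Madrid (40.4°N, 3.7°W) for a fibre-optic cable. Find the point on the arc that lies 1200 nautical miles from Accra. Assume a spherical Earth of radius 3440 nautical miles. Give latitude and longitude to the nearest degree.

≈ 26°N, 2°W

Write both endpoints as unit vectors p₁, p₂ with components (cos φ cos λ, cos φ sin λ, sin φ).
The central angle between the endpoints is δ = arccos(p₁·p₂) ≈ 0.610 rad (34.9°). The total great-circle distance is δ·R ≈ 0.610 × 3440 ≈ 2098 nmi, so the target fraction is f = 1200/2098 ≈ 0.572.
Interpolate at f ≈ 0.572 with slerp weights a = sin((1−f)δ)/sin δ ≈ 0.451, b = sin(fδ)/sin δ ≈ 0.597.
p = a·p₁ + b·p₂ ≈ (0.902, -0.031, 0.431); φ = arcsin(p_z) ≈ 25.52°, λ = atan2(p_y, p_x) ≈ -1.96°.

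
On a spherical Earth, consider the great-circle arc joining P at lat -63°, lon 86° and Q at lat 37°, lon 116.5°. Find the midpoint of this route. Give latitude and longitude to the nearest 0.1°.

Convert each endpoint to a unit vector on the sphere (x = cos φ cos λ, y = cos φ sin λ, z = sin φ).
The central angle between the endpoints is δ = arccos(p₁·p₂) ≈ 1.797 rad (102.9°).
Interpolate at f = 1/2 with slerp weights a = sin((1−f)δ)/sin δ ≈ 0.803, b = sin(fδ)/sin δ ≈ 0.803.
p = a·p₁ + b·p₂ ≈ (-0.261, 0.937, -0.232); φ = arcsin(p_z) ≈ -13.42°, λ = atan2(p_y, p_x) ≈ 105.54°.

≈ lat -13.4°, lon 105.5°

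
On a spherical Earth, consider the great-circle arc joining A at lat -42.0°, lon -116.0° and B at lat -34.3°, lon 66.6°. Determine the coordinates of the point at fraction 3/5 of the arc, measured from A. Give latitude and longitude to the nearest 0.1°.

Write both endpoints as unit vectors p₁, p₂ with components (cos φ cos λ, cos φ sin λ, sin φ).
The central angle between the endpoints is δ = arccos(p₁·p₂) ≈ 1.809 rad (103.7°).
Interpolate at f = 3/5 with slerp weights a = sin((1−f)δ)/sin δ ≈ 0.681, b = sin(fδ)/sin δ ≈ 0.910.
p = a·p₁ + b·p₂ ≈ (0.077, 0.235, -0.969); φ = arcsin(p_z) ≈ -75.69°, λ = atan2(p_y, p_x) ≈ 71.93°.

≈ lat -75.7°, lon 71.9°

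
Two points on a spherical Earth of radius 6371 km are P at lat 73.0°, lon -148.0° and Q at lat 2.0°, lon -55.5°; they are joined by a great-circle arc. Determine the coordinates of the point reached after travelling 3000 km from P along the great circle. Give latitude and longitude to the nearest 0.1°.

From cos δ = sin φ₁ sin φ₂ + cos φ₁ cos φ₂ cos Δλ, the central angle is δ ≈ 1.550 rad (88.8°). The total great-circle distance is δ·R ≈ 1.550 × 6371 ≈ 9876 km, so the target fraction is f = 3000/9876 ≈ 0.304.
Interpolate at f ≈ 0.304 with slerp weights a = sin((1−f)δ)/sin δ ≈ 0.882, b = sin(fδ)/sin δ ≈ 0.454.
p = a·p₁ + b·p₂ ≈ (0.038, -0.510, 0.859); φ = arcsin(p_z) ≈ 59.22°, λ = atan2(p_y, p_x) ≈ -85.72°.

≈ lat 59.2°, lon -85.7°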